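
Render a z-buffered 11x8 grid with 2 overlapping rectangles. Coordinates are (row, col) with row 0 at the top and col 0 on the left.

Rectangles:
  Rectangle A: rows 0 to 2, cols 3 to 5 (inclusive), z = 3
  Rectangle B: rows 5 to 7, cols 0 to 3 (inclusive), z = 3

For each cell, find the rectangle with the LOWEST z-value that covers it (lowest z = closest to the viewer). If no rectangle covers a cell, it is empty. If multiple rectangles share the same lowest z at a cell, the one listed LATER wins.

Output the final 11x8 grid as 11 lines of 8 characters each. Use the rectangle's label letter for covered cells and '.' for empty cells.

...AAA..
...AAA..
...AAA..
........
........
BBBB....
BBBB....
BBBB....
........
........
........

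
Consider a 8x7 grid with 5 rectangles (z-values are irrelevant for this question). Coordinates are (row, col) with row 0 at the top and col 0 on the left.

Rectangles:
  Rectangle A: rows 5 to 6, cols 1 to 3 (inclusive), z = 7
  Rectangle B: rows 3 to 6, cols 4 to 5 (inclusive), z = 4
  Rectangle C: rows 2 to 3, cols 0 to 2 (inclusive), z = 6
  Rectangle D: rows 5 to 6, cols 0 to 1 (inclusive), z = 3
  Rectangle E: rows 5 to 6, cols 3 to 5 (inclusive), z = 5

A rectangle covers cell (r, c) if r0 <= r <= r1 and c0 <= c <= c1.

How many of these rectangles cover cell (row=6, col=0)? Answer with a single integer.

Check cell (6,0):
  A: rows 5-6 cols 1-3 -> outside (col miss)
  B: rows 3-6 cols 4-5 -> outside (col miss)
  C: rows 2-3 cols 0-2 -> outside (row miss)
  D: rows 5-6 cols 0-1 -> covers
  E: rows 5-6 cols 3-5 -> outside (col miss)
Count covering = 1

Answer: 1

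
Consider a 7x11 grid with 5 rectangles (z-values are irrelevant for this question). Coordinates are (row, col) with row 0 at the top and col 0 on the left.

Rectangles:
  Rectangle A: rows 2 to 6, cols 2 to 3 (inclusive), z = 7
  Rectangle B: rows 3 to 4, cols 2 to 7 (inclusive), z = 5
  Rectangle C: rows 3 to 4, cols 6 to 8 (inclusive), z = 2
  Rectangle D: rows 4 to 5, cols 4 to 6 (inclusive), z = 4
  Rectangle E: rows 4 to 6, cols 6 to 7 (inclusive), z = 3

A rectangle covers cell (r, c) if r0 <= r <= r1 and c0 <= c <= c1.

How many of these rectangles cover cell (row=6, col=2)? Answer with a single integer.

Answer: 1

Derivation:
Check cell (6,2):
  A: rows 2-6 cols 2-3 -> covers
  B: rows 3-4 cols 2-7 -> outside (row miss)
  C: rows 3-4 cols 6-8 -> outside (row miss)
  D: rows 4-5 cols 4-6 -> outside (row miss)
  E: rows 4-6 cols 6-7 -> outside (col miss)
Count covering = 1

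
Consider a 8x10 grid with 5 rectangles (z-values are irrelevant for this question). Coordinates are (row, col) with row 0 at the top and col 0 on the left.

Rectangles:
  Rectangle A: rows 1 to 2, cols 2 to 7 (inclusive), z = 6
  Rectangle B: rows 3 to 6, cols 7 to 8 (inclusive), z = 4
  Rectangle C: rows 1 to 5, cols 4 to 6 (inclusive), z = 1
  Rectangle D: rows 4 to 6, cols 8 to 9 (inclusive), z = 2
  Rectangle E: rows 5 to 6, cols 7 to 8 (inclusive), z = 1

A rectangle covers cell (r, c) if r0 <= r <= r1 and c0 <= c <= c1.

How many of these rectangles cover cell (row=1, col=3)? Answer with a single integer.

Answer: 1

Derivation:
Check cell (1,3):
  A: rows 1-2 cols 2-7 -> covers
  B: rows 3-6 cols 7-8 -> outside (row miss)
  C: rows 1-5 cols 4-6 -> outside (col miss)
  D: rows 4-6 cols 8-9 -> outside (row miss)
  E: rows 5-6 cols 7-8 -> outside (row miss)
Count covering = 1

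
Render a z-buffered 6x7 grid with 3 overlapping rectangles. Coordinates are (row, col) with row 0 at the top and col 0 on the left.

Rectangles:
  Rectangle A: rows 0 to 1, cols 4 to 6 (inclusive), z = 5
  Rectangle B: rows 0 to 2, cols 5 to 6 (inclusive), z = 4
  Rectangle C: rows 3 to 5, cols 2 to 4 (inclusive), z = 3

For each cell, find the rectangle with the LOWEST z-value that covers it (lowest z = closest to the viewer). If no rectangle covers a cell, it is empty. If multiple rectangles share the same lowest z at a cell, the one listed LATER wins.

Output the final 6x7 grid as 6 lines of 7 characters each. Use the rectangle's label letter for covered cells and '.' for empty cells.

....ABB
....ABB
.....BB
..CCC..
..CCC..
..CCC..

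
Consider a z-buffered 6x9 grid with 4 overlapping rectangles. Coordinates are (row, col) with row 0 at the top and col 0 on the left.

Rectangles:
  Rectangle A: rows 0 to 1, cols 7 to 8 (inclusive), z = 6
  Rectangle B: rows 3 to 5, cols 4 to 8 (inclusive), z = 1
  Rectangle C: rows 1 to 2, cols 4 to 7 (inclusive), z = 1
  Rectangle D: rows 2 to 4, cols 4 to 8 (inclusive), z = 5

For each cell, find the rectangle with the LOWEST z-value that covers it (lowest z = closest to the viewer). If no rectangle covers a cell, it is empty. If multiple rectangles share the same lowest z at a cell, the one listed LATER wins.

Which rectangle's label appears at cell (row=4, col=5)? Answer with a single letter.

Answer: B

Derivation:
Check cell (4,5):
  A: rows 0-1 cols 7-8 -> outside (row miss)
  B: rows 3-5 cols 4-8 z=1 -> covers; best now B (z=1)
  C: rows 1-2 cols 4-7 -> outside (row miss)
  D: rows 2-4 cols 4-8 z=5 -> covers; best now B (z=1)
Winner: B at z=1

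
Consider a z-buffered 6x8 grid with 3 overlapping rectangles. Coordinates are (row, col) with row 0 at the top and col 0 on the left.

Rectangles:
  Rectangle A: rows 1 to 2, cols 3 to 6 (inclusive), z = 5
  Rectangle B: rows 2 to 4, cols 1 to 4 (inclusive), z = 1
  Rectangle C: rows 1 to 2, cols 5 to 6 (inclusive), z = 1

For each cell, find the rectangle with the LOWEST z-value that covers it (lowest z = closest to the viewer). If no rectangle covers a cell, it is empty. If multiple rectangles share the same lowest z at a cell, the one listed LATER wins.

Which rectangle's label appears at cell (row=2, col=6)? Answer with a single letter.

Answer: C

Derivation:
Check cell (2,6):
  A: rows 1-2 cols 3-6 z=5 -> covers; best now A (z=5)
  B: rows 2-4 cols 1-4 -> outside (col miss)
  C: rows 1-2 cols 5-6 z=1 -> covers; best now C (z=1)
Winner: C at z=1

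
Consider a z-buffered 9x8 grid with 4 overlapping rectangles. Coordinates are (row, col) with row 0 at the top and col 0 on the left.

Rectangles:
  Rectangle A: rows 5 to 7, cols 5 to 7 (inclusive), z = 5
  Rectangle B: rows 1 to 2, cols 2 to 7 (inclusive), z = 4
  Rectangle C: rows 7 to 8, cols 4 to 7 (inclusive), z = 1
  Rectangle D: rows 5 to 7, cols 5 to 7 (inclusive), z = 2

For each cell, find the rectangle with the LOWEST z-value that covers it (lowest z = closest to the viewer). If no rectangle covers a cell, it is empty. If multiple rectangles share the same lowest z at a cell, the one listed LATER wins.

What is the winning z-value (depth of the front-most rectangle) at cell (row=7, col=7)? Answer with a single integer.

Answer: 1

Derivation:
Check cell (7,7):
  A: rows 5-7 cols 5-7 z=5 -> covers; best now A (z=5)
  B: rows 1-2 cols 2-7 -> outside (row miss)
  C: rows 7-8 cols 4-7 z=1 -> covers; best now C (z=1)
  D: rows 5-7 cols 5-7 z=2 -> covers; best now C (z=1)
Winner: C at z=1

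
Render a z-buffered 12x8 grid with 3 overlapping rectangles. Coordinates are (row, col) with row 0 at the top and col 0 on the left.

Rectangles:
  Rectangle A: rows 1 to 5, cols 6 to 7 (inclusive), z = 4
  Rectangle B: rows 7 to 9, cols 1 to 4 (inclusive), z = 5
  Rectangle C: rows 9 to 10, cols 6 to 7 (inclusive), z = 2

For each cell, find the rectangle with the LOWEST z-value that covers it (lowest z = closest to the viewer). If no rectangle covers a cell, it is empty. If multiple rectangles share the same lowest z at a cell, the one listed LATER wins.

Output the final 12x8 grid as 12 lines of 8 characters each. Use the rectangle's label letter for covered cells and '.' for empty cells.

........
......AA
......AA
......AA
......AA
......AA
........
.BBBB...
.BBBB...
.BBBB.CC
......CC
........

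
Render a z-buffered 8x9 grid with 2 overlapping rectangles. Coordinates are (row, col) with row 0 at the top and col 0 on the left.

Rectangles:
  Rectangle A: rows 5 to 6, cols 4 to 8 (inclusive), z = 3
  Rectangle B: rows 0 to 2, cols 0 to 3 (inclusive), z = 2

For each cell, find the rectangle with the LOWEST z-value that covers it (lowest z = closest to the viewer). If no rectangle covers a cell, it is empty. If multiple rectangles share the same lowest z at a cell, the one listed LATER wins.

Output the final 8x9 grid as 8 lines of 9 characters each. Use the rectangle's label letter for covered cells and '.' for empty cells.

BBBB.....
BBBB.....
BBBB.....
.........
.........
....AAAAA
....AAAAA
.........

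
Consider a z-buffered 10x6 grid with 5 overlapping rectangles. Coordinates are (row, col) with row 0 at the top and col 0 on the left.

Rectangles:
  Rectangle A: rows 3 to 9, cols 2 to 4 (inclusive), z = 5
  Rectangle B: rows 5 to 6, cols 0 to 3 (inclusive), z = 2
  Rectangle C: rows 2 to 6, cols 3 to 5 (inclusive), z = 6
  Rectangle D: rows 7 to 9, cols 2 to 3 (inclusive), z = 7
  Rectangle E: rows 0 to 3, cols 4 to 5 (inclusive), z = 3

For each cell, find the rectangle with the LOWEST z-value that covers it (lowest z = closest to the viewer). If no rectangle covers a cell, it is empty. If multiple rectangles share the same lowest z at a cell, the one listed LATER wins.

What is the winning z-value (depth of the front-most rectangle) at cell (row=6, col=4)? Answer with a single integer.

Check cell (6,4):
  A: rows 3-9 cols 2-4 z=5 -> covers; best now A (z=5)
  B: rows 5-6 cols 0-3 -> outside (col miss)
  C: rows 2-6 cols 3-5 z=6 -> covers; best now A (z=5)
  D: rows 7-9 cols 2-3 -> outside (row miss)
  E: rows 0-3 cols 4-5 -> outside (row miss)
Winner: A at z=5

Answer: 5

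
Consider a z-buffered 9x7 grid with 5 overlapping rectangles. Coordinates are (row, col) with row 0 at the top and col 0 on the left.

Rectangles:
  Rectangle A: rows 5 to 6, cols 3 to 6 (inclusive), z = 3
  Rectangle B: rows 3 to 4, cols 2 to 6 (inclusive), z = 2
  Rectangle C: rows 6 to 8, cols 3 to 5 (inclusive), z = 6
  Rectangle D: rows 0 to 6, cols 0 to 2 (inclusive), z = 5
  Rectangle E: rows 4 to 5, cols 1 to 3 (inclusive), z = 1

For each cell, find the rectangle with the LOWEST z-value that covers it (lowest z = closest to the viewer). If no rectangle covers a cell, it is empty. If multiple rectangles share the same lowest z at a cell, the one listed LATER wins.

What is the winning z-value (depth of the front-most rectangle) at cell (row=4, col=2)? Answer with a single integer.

Answer: 1

Derivation:
Check cell (4,2):
  A: rows 5-6 cols 3-6 -> outside (row miss)
  B: rows 3-4 cols 2-6 z=2 -> covers; best now B (z=2)
  C: rows 6-8 cols 3-5 -> outside (row miss)
  D: rows 0-6 cols 0-2 z=5 -> covers; best now B (z=2)
  E: rows 4-5 cols 1-3 z=1 -> covers; best now E (z=1)
Winner: E at z=1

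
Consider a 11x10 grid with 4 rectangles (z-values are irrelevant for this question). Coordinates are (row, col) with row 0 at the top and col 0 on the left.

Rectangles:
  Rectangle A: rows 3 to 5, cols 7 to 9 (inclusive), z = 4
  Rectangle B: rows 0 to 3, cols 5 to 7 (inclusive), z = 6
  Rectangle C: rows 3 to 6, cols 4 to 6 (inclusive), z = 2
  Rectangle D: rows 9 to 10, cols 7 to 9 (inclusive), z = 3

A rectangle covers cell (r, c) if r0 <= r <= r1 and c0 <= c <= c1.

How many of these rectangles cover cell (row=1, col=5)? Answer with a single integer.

Answer: 1

Derivation:
Check cell (1,5):
  A: rows 3-5 cols 7-9 -> outside (row miss)
  B: rows 0-3 cols 5-7 -> covers
  C: rows 3-6 cols 4-6 -> outside (row miss)
  D: rows 9-10 cols 7-9 -> outside (row miss)
Count covering = 1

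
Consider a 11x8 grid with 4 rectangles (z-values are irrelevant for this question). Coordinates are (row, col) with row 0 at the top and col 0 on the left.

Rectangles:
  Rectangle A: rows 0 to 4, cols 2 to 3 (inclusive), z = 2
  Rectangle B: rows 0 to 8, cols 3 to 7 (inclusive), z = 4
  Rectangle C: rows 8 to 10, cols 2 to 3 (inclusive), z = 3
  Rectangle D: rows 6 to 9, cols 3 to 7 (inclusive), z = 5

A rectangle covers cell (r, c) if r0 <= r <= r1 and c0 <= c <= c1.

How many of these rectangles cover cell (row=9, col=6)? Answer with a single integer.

Check cell (9,6):
  A: rows 0-4 cols 2-3 -> outside (row miss)
  B: rows 0-8 cols 3-7 -> outside (row miss)
  C: rows 8-10 cols 2-3 -> outside (col miss)
  D: rows 6-9 cols 3-7 -> covers
Count covering = 1

Answer: 1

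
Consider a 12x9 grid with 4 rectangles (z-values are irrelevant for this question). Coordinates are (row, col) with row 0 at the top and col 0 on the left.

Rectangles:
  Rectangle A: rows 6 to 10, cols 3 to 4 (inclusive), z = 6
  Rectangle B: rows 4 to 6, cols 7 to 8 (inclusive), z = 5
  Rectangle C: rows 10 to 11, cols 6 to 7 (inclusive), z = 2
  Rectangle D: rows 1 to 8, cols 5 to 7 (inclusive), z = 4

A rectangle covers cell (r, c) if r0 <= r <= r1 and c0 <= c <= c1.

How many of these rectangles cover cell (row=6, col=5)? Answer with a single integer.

Check cell (6,5):
  A: rows 6-10 cols 3-4 -> outside (col miss)
  B: rows 4-6 cols 7-8 -> outside (col miss)
  C: rows 10-11 cols 6-7 -> outside (row miss)
  D: rows 1-8 cols 5-7 -> covers
Count covering = 1

Answer: 1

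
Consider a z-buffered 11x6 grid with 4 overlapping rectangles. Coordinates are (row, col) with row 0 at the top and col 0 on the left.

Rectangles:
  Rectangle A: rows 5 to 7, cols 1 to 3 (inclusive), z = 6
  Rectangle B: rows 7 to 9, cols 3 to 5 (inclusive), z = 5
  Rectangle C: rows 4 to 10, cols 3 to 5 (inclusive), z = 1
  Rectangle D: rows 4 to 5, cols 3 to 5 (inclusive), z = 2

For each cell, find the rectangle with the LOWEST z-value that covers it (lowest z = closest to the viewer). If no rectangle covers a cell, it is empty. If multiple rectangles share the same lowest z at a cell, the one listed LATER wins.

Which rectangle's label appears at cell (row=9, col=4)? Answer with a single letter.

Answer: C

Derivation:
Check cell (9,4):
  A: rows 5-7 cols 1-3 -> outside (row miss)
  B: rows 7-9 cols 3-5 z=5 -> covers; best now B (z=5)
  C: rows 4-10 cols 3-5 z=1 -> covers; best now C (z=1)
  D: rows 4-5 cols 3-5 -> outside (row miss)
Winner: C at z=1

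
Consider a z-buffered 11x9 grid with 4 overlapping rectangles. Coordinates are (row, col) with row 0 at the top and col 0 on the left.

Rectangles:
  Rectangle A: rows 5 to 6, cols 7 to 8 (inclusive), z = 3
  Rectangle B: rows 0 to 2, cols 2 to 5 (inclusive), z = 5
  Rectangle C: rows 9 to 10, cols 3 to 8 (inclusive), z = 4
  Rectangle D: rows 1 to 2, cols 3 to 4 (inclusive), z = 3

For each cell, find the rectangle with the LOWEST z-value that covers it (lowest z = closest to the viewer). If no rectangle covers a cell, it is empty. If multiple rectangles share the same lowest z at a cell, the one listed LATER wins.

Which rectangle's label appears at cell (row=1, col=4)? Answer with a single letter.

Answer: D

Derivation:
Check cell (1,4):
  A: rows 5-6 cols 7-8 -> outside (row miss)
  B: rows 0-2 cols 2-5 z=5 -> covers; best now B (z=5)
  C: rows 9-10 cols 3-8 -> outside (row miss)
  D: rows 1-2 cols 3-4 z=3 -> covers; best now D (z=3)
Winner: D at z=3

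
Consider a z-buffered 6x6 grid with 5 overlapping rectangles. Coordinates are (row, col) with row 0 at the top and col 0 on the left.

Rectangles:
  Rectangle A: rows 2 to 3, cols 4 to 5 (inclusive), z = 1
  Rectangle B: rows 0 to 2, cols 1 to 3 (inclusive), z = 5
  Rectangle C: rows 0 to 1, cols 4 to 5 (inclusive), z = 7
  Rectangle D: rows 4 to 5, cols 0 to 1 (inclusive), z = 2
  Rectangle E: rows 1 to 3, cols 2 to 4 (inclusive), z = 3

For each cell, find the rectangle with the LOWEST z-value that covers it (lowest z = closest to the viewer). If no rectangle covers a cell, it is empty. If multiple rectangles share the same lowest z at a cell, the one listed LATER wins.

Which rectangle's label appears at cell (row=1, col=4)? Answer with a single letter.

Check cell (1,4):
  A: rows 2-3 cols 4-5 -> outside (row miss)
  B: rows 0-2 cols 1-3 -> outside (col miss)
  C: rows 0-1 cols 4-5 z=7 -> covers; best now C (z=7)
  D: rows 4-5 cols 0-1 -> outside (row miss)
  E: rows 1-3 cols 2-4 z=3 -> covers; best now E (z=3)
Winner: E at z=3

Answer: E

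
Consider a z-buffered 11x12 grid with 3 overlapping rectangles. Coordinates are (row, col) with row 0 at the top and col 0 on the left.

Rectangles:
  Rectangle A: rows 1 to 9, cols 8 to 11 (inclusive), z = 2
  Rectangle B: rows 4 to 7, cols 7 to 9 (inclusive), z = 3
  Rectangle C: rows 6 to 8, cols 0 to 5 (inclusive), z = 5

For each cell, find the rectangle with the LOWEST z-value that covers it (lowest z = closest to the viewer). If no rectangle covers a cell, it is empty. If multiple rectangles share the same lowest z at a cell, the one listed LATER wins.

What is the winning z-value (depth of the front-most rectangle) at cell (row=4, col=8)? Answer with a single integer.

Check cell (4,8):
  A: rows 1-9 cols 8-11 z=2 -> covers; best now A (z=2)
  B: rows 4-7 cols 7-9 z=3 -> covers; best now A (z=2)
  C: rows 6-8 cols 0-5 -> outside (row miss)
Winner: A at z=2

Answer: 2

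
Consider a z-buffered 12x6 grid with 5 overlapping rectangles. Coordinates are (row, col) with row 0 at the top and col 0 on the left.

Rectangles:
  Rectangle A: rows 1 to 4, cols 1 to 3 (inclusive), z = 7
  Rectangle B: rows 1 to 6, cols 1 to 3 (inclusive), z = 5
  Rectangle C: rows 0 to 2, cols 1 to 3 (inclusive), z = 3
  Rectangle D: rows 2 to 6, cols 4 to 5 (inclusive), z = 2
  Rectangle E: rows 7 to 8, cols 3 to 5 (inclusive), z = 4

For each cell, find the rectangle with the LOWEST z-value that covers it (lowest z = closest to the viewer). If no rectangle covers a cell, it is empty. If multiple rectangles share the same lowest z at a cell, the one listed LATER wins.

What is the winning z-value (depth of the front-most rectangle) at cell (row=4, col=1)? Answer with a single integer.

Answer: 5

Derivation:
Check cell (4,1):
  A: rows 1-4 cols 1-3 z=7 -> covers; best now A (z=7)
  B: rows 1-6 cols 1-3 z=5 -> covers; best now B (z=5)
  C: rows 0-2 cols 1-3 -> outside (row miss)
  D: rows 2-6 cols 4-5 -> outside (col miss)
  E: rows 7-8 cols 3-5 -> outside (row miss)
Winner: B at z=5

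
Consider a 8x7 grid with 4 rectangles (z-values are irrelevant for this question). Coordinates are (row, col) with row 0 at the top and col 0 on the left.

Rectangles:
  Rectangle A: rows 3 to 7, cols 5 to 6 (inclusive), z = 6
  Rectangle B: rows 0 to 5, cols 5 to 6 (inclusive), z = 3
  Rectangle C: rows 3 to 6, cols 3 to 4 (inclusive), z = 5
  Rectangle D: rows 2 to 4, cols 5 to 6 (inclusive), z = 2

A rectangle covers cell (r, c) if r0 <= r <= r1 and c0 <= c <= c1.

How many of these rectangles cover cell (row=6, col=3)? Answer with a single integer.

Answer: 1

Derivation:
Check cell (6,3):
  A: rows 3-7 cols 5-6 -> outside (col miss)
  B: rows 0-5 cols 5-6 -> outside (row miss)
  C: rows 3-6 cols 3-4 -> covers
  D: rows 2-4 cols 5-6 -> outside (row miss)
Count covering = 1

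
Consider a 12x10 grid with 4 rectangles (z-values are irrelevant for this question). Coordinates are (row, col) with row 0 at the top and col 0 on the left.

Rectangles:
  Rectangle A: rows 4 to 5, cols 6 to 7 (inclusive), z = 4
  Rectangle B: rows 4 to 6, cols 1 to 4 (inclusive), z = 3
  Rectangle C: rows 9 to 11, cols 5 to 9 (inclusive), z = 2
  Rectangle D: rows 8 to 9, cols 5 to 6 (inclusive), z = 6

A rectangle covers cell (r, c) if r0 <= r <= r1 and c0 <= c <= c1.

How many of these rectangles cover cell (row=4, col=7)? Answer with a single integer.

Answer: 1

Derivation:
Check cell (4,7):
  A: rows 4-5 cols 6-7 -> covers
  B: rows 4-6 cols 1-4 -> outside (col miss)
  C: rows 9-11 cols 5-9 -> outside (row miss)
  D: rows 8-9 cols 5-6 -> outside (row miss)
Count covering = 1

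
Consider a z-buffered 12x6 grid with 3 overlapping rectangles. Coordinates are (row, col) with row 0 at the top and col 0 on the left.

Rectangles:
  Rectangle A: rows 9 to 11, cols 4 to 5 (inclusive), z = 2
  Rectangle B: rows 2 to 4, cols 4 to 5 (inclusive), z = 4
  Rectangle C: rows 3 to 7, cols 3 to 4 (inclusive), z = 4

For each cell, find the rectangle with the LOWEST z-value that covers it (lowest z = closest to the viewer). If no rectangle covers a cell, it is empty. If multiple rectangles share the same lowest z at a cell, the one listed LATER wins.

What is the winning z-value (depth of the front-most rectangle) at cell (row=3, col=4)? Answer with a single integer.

Check cell (3,4):
  A: rows 9-11 cols 4-5 -> outside (row miss)
  B: rows 2-4 cols 4-5 z=4 -> covers; best now B (z=4)
  C: rows 3-7 cols 3-4 z=4 -> covers; best now C (z=4)
Winner: C at z=4

Answer: 4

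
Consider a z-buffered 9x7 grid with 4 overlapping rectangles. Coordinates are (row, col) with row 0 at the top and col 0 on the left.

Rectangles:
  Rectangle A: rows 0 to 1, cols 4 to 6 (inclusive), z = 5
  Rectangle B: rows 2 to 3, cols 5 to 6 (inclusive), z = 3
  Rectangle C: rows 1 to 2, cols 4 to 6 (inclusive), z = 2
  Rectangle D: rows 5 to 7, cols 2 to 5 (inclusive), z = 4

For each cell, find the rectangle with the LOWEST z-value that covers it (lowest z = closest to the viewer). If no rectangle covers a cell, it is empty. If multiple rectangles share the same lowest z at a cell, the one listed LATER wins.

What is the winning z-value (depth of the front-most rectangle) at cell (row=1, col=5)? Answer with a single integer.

Check cell (1,5):
  A: rows 0-1 cols 4-6 z=5 -> covers; best now A (z=5)
  B: rows 2-3 cols 5-6 -> outside (row miss)
  C: rows 1-2 cols 4-6 z=2 -> covers; best now C (z=2)
  D: rows 5-7 cols 2-5 -> outside (row miss)
Winner: C at z=2

Answer: 2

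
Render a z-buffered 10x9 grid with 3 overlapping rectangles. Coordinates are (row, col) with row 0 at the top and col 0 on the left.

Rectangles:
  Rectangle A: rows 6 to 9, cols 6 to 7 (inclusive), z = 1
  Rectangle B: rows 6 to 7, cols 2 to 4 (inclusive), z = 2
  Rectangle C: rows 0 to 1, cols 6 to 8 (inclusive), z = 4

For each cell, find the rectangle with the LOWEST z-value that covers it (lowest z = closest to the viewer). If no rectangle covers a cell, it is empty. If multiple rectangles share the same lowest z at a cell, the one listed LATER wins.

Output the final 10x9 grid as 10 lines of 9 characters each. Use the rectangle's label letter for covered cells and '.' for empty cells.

......CCC
......CCC
.........
.........
.........
.........
..BBB.AA.
..BBB.AA.
......AA.
......AA.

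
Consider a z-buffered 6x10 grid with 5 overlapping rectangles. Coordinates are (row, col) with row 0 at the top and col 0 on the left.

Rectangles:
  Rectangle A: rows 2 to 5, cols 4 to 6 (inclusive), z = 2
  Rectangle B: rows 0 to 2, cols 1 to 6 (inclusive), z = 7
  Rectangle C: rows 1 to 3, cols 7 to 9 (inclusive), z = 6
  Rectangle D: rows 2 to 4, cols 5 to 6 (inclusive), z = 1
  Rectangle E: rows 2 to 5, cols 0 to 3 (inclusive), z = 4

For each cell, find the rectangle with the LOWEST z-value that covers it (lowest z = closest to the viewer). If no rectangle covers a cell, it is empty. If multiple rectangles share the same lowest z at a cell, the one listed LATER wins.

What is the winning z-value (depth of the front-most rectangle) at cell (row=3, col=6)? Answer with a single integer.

Answer: 1

Derivation:
Check cell (3,6):
  A: rows 2-5 cols 4-6 z=2 -> covers; best now A (z=2)
  B: rows 0-2 cols 1-6 -> outside (row miss)
  C: rows 1-3 cols 7-9 -> outside (col miss)
  D: rows 2-4 cols 5-6 z=1 -> covers; best now D (z=1)
  E: rows 2-5 cols 0-3 -> outside (col miss)
Winner: D at z=1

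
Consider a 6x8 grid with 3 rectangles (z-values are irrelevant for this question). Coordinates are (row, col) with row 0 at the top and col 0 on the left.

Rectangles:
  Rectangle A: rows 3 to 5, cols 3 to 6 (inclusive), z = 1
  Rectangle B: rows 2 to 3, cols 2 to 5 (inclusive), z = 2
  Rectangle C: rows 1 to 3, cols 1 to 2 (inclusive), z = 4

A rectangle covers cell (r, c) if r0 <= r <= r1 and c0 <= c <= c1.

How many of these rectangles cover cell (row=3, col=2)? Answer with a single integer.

Check cell (3,2):
  A: rows 3-5 cols 3-6 -> outside (col miss)
  B: rows 2-3 cols 2-5 -> covers
  C: rows 1-3 cols 1-2 -> covers
Count covering = 2

Answer: 2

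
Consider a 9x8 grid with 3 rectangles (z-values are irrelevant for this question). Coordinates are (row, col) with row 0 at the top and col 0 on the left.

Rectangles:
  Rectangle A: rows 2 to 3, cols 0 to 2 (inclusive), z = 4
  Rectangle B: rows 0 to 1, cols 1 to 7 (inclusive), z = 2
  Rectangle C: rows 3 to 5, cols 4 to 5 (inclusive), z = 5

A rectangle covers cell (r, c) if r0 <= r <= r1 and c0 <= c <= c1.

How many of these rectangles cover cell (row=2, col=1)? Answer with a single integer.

Answer: 1

Derivation:
Check cell (2,1):
  A: rows 2-3 cols 0-2 -> covers
  B: rows 0-1 cols 1-7 -> outside (row miss)
  C: rows 3-5 cols 4-5 -> outside (row miss)
Count covering = 1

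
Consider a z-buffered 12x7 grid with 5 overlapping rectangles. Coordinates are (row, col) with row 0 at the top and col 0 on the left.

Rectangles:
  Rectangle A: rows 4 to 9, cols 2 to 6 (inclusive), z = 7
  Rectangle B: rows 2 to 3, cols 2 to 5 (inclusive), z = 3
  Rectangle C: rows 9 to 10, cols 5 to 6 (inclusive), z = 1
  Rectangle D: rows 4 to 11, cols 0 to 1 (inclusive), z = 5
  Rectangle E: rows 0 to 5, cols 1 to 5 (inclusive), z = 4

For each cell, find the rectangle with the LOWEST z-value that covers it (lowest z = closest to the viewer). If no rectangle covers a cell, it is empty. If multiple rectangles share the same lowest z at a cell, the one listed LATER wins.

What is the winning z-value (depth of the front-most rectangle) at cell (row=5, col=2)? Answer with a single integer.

Answer: 4

Derivation:
Check cell (5,2):
  A: rows 4-9 cols 2-6 z=7 -> covers; best now A (z=7)
  B: rows 2-3 cols 2-5 -> outside (row miss)
  C: rows 9-10 cols 5-6 -> outside (row miss)
  D: rows 4-11 cols 0-1 -> outside (col miss)
  E: rows 0-5 cols 1-5 z=4 -> covers; best now E (z=4)
Winner: E at z=4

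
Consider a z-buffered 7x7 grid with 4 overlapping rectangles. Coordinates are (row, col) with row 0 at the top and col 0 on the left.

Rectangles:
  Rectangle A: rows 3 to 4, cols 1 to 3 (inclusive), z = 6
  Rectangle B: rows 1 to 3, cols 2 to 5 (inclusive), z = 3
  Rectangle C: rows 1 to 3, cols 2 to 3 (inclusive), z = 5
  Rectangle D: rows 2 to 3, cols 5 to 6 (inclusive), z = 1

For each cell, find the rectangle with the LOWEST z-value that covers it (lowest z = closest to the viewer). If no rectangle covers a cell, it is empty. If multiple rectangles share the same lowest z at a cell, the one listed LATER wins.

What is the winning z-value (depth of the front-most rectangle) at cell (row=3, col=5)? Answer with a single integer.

Answer: 1

Derivation:
Check cell (3,5):
  A: rows 3-4 cols 1-3 -> outside (col miss)
  B: rows 1-3 cols 2-5 z=3 -> covers; best now B (z=3)
  C: rows 1-3 cols 2-3 -> outside (col miss)
  D: rows 2-3 cols 5-6 z=1 -> covers; best now D (z=1)
Winner: D at z=1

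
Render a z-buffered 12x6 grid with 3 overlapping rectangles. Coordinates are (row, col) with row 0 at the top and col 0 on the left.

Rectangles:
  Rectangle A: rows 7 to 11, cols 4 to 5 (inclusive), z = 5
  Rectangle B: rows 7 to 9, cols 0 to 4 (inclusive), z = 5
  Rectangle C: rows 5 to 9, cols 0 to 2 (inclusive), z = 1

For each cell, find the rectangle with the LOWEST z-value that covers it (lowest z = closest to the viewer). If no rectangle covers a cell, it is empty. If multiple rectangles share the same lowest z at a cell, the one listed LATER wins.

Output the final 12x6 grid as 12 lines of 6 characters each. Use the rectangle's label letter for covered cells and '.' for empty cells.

......
......
......
......
......
CCC...
CCC...
CCCBBA
CCCBBA
CCCBBA
....AA
....AA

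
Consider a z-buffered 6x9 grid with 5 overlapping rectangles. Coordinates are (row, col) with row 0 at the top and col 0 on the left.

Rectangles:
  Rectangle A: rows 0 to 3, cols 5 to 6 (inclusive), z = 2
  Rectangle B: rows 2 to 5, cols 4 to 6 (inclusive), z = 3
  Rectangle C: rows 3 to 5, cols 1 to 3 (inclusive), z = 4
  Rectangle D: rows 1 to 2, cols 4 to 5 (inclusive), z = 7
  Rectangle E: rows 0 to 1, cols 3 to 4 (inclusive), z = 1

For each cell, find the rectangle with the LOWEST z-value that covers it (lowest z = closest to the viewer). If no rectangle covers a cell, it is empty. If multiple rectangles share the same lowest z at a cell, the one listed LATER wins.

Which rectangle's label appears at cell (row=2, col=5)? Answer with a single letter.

Answer: A

Derivation:
Check cell (2,5):
  A: rows 0-3 cols 5-6 z=2 -> covers; best now A (z=2)
  B: rows 2-5 cols 4-6 z=3 -> covers; best now A (z=2)
  C: rows 3-5 cols 1-3 -> outside (row miss)
  D: rows 1-2 cols 4-5 z=7 -> covers; best now A (z=2)
  E: rows 0-1 cols 3-4 -> outside (row miss)
Winner: A at z=2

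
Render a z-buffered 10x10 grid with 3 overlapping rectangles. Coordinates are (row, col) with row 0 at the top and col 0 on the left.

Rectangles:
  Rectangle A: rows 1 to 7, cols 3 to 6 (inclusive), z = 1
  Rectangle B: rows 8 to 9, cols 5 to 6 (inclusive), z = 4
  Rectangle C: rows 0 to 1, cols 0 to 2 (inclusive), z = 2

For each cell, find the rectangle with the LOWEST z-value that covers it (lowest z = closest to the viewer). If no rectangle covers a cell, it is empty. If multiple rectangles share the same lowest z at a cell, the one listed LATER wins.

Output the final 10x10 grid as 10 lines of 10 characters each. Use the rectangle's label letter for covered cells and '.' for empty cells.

CCC.......
CCCAAAA...
...AAAA...
...AAAA...
...AAAA...
...AAAA...
...AAAA...
...AAAA...
.....BB...
.....BB...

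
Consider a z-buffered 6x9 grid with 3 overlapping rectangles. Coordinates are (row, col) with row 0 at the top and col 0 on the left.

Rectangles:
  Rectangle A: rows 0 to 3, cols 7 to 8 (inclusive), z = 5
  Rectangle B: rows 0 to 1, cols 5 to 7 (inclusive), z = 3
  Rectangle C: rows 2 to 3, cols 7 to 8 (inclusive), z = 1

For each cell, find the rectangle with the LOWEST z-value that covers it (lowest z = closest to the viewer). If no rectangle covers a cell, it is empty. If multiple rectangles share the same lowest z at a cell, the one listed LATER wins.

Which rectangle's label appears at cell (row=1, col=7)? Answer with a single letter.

Check cell (1,7):
  A: rows 0-3 cols 7-8 z=5 -> covers; best now A (z=5)
  B: rows 0-1 cols 5-7 z=3 -> covers; best now B (z=3)
  C: rows 2-3 cols 7-8 -> outside (row miss)
Winner: B at z=3

Answer: B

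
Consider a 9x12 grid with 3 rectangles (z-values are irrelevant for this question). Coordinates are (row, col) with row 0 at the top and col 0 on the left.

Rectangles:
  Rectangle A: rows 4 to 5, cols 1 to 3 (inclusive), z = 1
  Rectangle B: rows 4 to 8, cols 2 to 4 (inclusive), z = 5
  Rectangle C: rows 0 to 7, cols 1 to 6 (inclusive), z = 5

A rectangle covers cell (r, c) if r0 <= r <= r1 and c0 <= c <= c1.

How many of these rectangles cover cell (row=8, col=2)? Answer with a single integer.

Answer: 1

Derivation:
Check cell (8,2):
  A: rows 4-5 cols 1-3 -> outside (row miss)
  B: rows 4-8 cols 2-4 -> covers
  C: rows 0-7 cols 1-6 -> outside (row miss)
Count covering = 1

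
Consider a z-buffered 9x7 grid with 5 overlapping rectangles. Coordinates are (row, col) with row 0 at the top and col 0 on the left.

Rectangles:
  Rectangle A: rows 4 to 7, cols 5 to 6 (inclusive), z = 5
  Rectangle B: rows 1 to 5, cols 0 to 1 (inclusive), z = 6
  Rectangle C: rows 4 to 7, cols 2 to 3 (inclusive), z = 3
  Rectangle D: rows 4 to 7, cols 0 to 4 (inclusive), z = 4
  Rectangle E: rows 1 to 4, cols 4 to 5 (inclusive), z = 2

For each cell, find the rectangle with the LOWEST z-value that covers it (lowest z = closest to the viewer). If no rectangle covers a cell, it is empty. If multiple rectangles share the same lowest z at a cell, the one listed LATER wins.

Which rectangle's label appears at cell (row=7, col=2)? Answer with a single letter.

Answer: C

Derivation:
Check cell (7,2):
  A: rows 4-7 cols 5-6 -> outside (col miss)
  B: rows 1-5 cols 0-1 -> outside (row miss)
  C: rows 4-7 cols 2-3 z=3 -> covers; best now C (z=3)
  D: rows 4-7 cols 0-4 z=4 -> covers; best now C (z=3)
  E: rows 1-4 cols 4-5 -> outside (row miss)
Winner: C at z=3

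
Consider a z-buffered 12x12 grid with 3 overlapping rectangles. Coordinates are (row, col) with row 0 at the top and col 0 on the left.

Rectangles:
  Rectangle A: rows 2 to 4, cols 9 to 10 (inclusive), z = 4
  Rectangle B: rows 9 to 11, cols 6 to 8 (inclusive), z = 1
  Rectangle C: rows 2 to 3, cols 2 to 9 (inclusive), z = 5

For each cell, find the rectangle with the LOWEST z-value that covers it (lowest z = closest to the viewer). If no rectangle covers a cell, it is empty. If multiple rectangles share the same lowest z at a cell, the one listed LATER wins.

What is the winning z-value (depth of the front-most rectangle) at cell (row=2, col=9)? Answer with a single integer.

Answer: 4

Derivation:
Check cell (2,9):
  A: rows 2-4 cols 9-10 z=4 -> covers; best now A (z=4)
  B: rows 9-11 cols 6-8 -> outside (row miss)
  C: rows 2-3 cols 2-9 z=5 -> covers; best now A (z=4)
Winner: A at z=4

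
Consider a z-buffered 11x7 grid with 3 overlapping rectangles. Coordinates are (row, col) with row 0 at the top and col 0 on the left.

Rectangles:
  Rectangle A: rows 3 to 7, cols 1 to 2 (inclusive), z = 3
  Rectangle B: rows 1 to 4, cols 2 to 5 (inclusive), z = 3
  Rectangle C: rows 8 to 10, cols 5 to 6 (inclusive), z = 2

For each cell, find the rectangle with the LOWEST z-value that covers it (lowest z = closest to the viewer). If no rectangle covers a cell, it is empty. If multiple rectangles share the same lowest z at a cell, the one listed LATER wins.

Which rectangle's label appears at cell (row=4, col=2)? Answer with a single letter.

Check cell (4,2):
  A: rows 3-7 cols 1-2 z=3 -> covers; best now A (z=3)
  B: rows 1-4 cols 2-5 z=3 -> covers; best now B (z=3)
  C: rows 8-10 cols 5-6 -> outside (row miss)
Winner: B at z=3

Answer: B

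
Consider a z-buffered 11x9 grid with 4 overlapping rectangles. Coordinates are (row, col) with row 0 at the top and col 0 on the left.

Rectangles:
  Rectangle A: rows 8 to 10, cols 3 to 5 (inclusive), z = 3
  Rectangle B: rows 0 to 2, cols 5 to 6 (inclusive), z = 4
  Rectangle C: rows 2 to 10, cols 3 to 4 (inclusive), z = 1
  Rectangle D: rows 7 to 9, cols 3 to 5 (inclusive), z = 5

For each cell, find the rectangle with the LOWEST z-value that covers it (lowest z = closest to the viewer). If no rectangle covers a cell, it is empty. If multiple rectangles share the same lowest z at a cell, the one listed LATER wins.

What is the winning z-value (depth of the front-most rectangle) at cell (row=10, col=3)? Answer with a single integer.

Answer: 1

Derivation:
Check cell (10,3):
  A: rows 8-10 cols 3-5 z=3 -> covers; best now A (z=3)
  B: rows 0-2 cols 5-6 -> outside (row miss)
  C: rows 2-10 cols 3-4 z=1 -> covers; best now C (z=1)
  D: rows 7-9 cols 3-5 -> outside (row miss)
Winner: C at z=1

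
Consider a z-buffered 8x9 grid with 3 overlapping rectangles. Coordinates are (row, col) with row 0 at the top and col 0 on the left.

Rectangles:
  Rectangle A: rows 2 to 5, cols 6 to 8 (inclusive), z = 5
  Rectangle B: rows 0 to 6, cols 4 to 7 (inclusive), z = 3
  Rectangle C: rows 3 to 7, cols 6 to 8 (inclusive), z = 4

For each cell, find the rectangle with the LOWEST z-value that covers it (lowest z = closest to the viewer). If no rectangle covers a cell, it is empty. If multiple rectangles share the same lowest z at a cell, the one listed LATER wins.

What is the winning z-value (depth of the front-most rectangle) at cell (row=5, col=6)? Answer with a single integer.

Answer: 3

Derivation:
Check cell (5,6):
  A: rows 2-5 cols 6-8 z=5 -> covers; best now A (z=5)
  B: rows 0-6 cols 4-7 z=3 -> covers; best now B (z=3)
  C: rows 3-7 cols 6-8 z=4 -> covers; best now B (z=3)
Winner: B at z=3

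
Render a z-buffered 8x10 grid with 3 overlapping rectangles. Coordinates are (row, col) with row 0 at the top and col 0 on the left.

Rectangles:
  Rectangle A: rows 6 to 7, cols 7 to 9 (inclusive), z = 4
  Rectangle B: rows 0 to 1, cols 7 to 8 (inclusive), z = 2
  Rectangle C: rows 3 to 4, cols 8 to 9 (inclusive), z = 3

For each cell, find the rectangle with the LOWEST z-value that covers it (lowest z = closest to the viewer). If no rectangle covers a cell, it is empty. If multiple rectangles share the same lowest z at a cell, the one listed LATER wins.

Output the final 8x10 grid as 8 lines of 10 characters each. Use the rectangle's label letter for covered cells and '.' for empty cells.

.......BB.
.......BB.
..........
........CC
........CC
..........
.......AAA
.......AAA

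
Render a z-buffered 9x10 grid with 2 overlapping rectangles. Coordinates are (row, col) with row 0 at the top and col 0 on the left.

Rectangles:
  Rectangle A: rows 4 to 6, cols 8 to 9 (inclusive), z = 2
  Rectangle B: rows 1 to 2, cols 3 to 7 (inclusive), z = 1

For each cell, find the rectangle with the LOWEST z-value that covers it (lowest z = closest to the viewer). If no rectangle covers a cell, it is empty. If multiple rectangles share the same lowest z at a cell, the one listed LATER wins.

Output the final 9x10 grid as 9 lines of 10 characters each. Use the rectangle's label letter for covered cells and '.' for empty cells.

..........
...BBBBB..
...BBBBB..
..........
........AA
........AA
........AA
..........
..........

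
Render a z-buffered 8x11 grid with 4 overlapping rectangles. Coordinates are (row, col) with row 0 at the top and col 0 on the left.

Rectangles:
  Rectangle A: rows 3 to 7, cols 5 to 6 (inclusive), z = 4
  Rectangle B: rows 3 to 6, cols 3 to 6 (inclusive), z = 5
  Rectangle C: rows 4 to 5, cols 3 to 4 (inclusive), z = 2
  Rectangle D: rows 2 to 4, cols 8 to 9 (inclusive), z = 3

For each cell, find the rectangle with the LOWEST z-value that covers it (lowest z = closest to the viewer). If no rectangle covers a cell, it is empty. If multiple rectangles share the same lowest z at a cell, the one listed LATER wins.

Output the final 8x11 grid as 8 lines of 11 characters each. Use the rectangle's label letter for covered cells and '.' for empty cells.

...........
...........
........DD.
...BBAA.DD.
...CCAA.DD.
...CCAA....
...BBAA....
.....AA....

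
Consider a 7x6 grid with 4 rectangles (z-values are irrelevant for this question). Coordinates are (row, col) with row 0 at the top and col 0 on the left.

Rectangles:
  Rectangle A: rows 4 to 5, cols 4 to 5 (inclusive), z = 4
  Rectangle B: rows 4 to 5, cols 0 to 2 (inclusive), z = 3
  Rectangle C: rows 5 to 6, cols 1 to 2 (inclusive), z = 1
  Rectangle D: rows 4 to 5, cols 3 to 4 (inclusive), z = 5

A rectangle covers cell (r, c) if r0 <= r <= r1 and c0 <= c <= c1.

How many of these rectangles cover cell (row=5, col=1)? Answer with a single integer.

Answer: 2

Derivation:
Check cell (5,1):
  A: rows 4-5 cols 4-5 -> outside (col miss)
  B: rows 4-5 cols 0-2 -> covers
  C: rows 5-6 cols 1-2 -> covers
  D: rows 4-5 cols 3-4 -> outside (col miss)
Count covering = 2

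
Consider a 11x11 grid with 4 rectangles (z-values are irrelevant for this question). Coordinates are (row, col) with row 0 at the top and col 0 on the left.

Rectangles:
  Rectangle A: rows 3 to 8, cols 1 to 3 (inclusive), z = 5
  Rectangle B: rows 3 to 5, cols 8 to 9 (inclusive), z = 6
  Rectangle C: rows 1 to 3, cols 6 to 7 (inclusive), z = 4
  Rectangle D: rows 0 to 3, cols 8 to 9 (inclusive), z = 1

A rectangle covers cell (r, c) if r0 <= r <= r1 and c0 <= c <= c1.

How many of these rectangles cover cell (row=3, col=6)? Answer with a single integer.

Check cell (3,6):
  A: rows 3-8 cols 1-3 -> outside (col miss)
  B: rows 3-5 cols 8-9 -> outside (col miss)
  C: rows 1-3 cols 6-7 -> covers
  D: rows 0-3 cols 8-9 -> outside (col miss)
Count covering = 1

Answer: 1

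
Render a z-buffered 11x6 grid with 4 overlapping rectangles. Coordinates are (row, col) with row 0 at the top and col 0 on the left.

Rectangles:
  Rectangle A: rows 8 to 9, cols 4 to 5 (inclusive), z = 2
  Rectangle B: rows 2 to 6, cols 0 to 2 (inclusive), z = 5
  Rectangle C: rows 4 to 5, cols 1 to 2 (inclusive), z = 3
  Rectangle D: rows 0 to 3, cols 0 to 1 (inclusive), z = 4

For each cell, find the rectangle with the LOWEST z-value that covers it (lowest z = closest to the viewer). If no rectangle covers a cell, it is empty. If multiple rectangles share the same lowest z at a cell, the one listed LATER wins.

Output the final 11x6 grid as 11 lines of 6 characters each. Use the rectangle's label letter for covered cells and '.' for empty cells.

DD....
DD....
DDB...
DDB...
BCC...
BCC...
BBB...
......
....AA
....AA
......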